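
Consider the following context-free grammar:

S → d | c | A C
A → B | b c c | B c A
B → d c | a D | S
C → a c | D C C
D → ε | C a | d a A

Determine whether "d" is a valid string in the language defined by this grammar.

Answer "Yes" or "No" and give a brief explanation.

Yes - a valid derivation exists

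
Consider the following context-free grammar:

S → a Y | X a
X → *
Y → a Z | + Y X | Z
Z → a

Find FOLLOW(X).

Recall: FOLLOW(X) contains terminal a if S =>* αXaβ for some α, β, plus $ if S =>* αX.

We compute FOLLOW(X) using the standard algorithm.
FOLLOW(S) starts with {$}.
FIRST(S) = {*, a}
FIRST(X) = {*}
FIRST(Y) = {+, a}
FIRST(Z) = {a}
FOLLOW(S) = {$}
FOLLOW(X) = {$, *, a}
FOLLOW(Y) = {$, *}
FOLLOW(Z) = {$, *}
Therefore, FOLLOW(X) = {$, *, a}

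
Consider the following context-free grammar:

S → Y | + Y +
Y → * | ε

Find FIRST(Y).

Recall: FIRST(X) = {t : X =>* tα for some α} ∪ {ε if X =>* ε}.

We compute FIRST(Y) using the standard algorithm.
FIRST(S) = {*, +, ε}
FIRST(Y) = {*, ε}
Therefore, FIRST(Y) = {*, ε}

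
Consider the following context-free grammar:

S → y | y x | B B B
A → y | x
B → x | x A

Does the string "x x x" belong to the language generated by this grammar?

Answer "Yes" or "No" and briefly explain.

Yes - a valid derivation exists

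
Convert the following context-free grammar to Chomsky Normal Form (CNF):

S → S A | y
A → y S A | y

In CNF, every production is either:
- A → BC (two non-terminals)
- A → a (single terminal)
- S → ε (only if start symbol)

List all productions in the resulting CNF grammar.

S → y; TY → y; A → y; S → S A; A → TY X0; X0 → S A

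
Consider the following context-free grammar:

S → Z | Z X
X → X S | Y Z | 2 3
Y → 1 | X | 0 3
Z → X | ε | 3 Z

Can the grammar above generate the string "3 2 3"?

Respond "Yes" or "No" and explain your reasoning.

Yes - a valid derivation exists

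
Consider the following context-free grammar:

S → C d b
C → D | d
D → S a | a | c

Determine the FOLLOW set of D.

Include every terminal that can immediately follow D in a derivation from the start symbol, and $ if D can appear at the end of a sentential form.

We compute FOLLOW(D) using the standard algorithm.
FOLLOW(S) starts with {$}.
FIRST(C) = {a, c, d}
FIRST(D) = {a, c, d}
FIRST(S) = {a, c, d}
FOLLOW(C) = {d}
FOLLOW(D) = {d}
FOLLOW(S) = {$, a}
Therefore, FOLLOW(D) = {d}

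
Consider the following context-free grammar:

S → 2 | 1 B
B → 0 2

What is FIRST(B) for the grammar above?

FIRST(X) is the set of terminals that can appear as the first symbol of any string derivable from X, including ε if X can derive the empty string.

We compute FIRST(B) using the standard algorithm.
FIRST(B) = {0}
FIRST(S) = {1, 2}
Therefore, FIRST(B) = {0}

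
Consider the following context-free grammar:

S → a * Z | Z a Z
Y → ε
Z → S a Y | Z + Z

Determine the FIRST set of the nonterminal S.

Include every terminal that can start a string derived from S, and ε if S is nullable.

We compute FIRST(S) using the standard algorithm.
FIRST(S) = {a}
FIRST(Y) = {ε}
FIRST(Z) = {a}
Therefore, FIRST(S) = {a}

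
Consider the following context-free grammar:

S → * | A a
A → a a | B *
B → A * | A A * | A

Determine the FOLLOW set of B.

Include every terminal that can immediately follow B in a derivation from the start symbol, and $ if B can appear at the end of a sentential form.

We compute FOLLOW(B) using the standard algorithm.
FOLLOW(S) starts with {$}.
FIRST(A) = {a}
FIRST(B) = {a}
FIRST(S) = {*, a}
FOLLOW(A) = {*, a}
FOLLOW(B) = {*}
FOLLOW(S) = {$}
Therefore, FOLLOW(B) = {*}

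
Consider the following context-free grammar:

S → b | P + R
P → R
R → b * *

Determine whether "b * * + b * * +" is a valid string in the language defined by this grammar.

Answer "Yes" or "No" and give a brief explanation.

No - no valid derivation exists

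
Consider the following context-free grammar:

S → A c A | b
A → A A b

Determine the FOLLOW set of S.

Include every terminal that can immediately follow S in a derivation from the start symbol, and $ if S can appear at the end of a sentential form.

We compute FOLLOW(S) using the standard algorithm.
FOLLOW(S) starts with {$}.
FIRST(A) = {}
FIRST(S) = {b}
FOLLOW(A) = {$, b, c}
FOLLOW(S) = {$}
Therefore, FOLLOW(S) = {$}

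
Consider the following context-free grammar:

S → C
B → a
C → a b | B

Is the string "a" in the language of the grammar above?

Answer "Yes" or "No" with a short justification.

Yes - a valid derivation exists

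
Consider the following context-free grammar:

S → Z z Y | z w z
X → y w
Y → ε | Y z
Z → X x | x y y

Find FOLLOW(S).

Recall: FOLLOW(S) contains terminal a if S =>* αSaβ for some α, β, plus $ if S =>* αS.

We compute FOLLOW(S) using the standard algorithm.
FOLLOW(S) starts with {$}.
FIRST(S) = {x, y, z}
FIRST(X) = {y}
FIRST(Y) = {z, ε}
FIRST(Z) = {x, y}
FOLLOW(S) = {$}
FOLLOW(X) = {x}
FOLLOW(Y) = {$, z}
FOLLOW(Z) = {z}
Therefore, FOLLOW(S) = {$}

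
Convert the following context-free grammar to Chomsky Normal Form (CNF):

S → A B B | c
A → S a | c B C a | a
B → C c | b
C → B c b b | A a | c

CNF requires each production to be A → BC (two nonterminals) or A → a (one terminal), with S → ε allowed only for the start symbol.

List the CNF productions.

S → c; TA → a; TC → c; A → a; B → b; TB → b; C → c; S → A X0; X0 → B B; A → S TA; A → TC X1; X1 → B X2; X2 → C TA; B → C TC; C → B X3; X3 → TC X4; X4 → TB TB; C → A TA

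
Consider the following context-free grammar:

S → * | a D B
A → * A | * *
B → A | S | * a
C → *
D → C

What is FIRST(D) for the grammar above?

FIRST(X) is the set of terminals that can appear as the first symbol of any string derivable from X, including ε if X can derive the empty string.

We compute FIRST(D) using the standard algorithm.
FIRST(A) = {*}
FIRST(B) = {*, a}
FIRST(C) = {*}
FIRST(D) = {*}
FIRST(S) = {*, a}
Therefore, FIRST(D) = {*}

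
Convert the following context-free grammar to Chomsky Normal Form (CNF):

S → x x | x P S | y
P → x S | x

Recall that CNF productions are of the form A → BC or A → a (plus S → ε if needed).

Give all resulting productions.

TX → x; S → y; P → x; S → TX TX; S → TX X0; X0 → P S; P → TX S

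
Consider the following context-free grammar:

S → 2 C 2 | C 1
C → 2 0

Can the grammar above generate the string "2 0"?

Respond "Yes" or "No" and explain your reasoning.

No - no valid derivation exists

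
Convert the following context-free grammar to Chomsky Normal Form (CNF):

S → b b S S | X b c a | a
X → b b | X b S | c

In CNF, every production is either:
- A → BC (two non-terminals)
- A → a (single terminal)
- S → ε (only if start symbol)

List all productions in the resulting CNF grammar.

TB → b; TC → c; TA → a; S → a; X → c; S → TB X0; X0 → TB X1; X1 → S S; S → X X2; X2 → TB X3; X3 → TC TA; X → TB TB; X → X X4; X4 → TB S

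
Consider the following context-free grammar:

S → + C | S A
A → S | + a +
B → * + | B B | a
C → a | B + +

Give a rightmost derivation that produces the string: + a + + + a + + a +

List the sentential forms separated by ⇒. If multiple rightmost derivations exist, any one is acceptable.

S ⇒ S A ⇒ S + a + ⇒ S A + a + ⇒ S + a + + a + ⇒ + C + a + + a + ⇒ + B + + + a + + a + ⇒ + a + + + a + + a +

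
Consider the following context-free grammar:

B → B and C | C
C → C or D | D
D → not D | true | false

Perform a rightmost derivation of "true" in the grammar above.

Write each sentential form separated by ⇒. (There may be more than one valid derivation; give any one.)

B ⇒ C ⇒ D ⇒ true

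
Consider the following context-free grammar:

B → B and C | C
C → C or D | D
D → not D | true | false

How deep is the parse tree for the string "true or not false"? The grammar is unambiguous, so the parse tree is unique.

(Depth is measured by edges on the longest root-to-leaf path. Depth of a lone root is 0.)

4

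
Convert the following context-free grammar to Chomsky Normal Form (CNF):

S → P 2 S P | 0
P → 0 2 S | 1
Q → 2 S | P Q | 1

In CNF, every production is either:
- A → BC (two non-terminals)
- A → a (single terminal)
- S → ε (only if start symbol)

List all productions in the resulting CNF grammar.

T2 → 2; S → 0; T0 → 0; P → 1; Q → 1; S → P X0; X0 → T2 X1; X1 → S P; P → T0 X2; X2 → T2 S; Q → T2 S; Q → P Q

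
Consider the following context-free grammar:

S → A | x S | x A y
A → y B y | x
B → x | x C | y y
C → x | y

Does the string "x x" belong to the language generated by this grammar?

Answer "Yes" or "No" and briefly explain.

Yes - a valid derivation exists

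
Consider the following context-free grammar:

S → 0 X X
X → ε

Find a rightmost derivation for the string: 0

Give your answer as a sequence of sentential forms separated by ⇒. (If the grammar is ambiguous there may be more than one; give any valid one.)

S ⇒ 0 X X ⇒ 0 X ⇒ 0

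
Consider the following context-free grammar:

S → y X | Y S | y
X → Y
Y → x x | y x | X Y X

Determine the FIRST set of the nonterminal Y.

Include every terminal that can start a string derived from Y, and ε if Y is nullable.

We compute FIRST(Y) using the standard algorithm.
FIRST(S) = {x, y}
FIRST(X) = {x, y}
FIRST(Y) = {x, y}
Therefore, FIRST(Y) = {x, y}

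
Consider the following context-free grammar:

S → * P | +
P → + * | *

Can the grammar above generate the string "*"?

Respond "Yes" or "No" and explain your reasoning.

No - no valid derivation exists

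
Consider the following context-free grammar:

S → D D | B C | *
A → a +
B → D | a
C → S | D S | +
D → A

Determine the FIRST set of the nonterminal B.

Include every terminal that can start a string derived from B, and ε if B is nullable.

We compute FIRST(B) using the standard algorithm.
FIRST(A) = {a}
FIRST(B) = {a}
FIRST(C) = {*, +, a}
FIRST(D) = {a}
FIRST(S) = {*, a}
Therefore, FIRST(B) = {a}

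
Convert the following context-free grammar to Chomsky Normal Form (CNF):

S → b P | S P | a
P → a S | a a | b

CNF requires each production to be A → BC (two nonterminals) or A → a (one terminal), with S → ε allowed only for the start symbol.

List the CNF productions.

TB → b; S → a; TA → a; P → b; S → TB P; S → S P; P → TA S; P → TA TA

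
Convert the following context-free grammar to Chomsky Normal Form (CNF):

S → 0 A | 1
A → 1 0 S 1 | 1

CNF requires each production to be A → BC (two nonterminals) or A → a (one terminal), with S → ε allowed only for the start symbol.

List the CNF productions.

T0 → 0; S → 1; T1 → 1; A → 1; S → T0 A; A → T1 X0; X0 → T0 X1; X1 → S T1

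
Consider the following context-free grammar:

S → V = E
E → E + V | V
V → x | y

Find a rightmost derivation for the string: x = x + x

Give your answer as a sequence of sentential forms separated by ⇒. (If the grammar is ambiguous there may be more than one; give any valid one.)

S ⇒ V = E ⇒ V = E + V ⇒ V = E + x ⇒ V = V + x ⇒ V = x + x ⇒ x = x + x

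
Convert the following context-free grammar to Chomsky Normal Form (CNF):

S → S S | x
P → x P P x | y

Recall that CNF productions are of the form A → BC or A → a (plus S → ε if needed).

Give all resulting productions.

S → x; TX → x; P → y; S → S S; P → TX X0; X0 → P X1; X1 → P TX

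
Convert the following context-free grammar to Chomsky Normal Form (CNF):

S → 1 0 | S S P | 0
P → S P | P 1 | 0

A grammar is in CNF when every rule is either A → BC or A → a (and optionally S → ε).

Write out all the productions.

T1 → 1; T0 → 0; S → 0; P → 0; S → T1 T0; S → S X0; X0 → S P; P → S P; P → P T1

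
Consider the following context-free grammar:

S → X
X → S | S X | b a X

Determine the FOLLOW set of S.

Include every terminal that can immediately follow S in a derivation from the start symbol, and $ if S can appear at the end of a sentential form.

We compute FOLLOW(S) using the standard algorithm.
FOLLOW(S) starts with {$}.
FIRST(S) = {b}
FIRST(X) = {b}
FOLLOW(S) = {$, b}
FOLLOW(X) = {$, b}
Therefore, FOLLOW(S) = {$, b}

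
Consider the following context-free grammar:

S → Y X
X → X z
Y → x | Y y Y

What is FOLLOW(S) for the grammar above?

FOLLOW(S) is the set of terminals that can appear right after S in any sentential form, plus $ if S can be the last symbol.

We compute FOLLOW(S) using the standard algorithm.
FOLLOW(S) starts with {$}.
FIRST(S) = {x}
FIRST(X) = {}
FIRST(Y) = {x}
FOLLOW(S) = {$}
FOLLOW(X) = {$, z}
FOLLOW(Y) = {y}
Therefore, FOLLOW(S) = {$}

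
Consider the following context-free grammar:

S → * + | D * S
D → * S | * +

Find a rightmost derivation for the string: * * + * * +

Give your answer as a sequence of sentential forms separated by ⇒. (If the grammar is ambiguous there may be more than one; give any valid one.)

S ⇒ D * S ⇒ D * * + ⇒ * S * * + ⇒ * * + * * +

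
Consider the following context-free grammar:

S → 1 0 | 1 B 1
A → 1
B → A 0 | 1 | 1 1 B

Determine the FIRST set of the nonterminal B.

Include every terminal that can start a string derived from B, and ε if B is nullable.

We compute FIRST(B) using the standard algorithm.
FIRST(A) = {1}
FIRST(B) = {1}
FIRST(S) = {1}
Therefore, FIRST(B) = {1}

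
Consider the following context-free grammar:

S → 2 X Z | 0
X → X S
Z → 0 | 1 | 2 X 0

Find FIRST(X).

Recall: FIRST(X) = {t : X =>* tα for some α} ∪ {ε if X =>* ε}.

We compute FIRST(X) using the standard algorithm.
FIRST(S) = {0, 2}
FIRST(X) = {}
FIRST(Z) = {0, 1, 2}
Therefore, FIRST(X) = {}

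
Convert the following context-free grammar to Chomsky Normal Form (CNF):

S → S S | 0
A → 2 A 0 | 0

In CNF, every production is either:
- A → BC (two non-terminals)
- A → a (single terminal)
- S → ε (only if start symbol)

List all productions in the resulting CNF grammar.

S → 0; T2 → 2; T0 → 0; A → 0; S → S S; A → T2 X0; X0 → A T0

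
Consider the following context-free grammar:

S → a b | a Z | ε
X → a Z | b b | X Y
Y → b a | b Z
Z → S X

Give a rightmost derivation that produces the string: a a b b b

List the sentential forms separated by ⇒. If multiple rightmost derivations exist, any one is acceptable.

S ⇒ a Z ⇒ a S X ⇒ a S b b ⇒ a a b b b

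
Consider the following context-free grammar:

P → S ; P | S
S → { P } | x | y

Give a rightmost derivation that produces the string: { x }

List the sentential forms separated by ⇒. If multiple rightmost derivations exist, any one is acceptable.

P ⇒ S ⇒ { P } ⇒ { S } ⇒ { x }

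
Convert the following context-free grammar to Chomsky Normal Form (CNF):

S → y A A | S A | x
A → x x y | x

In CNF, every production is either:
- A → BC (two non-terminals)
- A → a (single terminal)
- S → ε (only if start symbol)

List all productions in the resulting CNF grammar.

TY → y; S → x; TX → x; A → x; S → TY X0; X0 → A A; S → S A; A → TX X1; X1 → TX TY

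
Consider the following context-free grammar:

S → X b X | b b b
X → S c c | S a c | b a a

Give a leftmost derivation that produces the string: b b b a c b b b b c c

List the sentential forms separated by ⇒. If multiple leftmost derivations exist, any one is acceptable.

S ⇒ X b X ⇒ S a c b X ⇒ b b b a c b X ⇒ b b b a c b S c c ⇒ b b b a c b b b b c c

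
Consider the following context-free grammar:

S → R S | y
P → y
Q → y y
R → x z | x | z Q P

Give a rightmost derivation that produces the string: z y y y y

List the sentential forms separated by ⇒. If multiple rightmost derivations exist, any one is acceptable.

S ⇒ R S ⇒ R y ⇒ z Q P y ⇒ z Q y y ⇒ z y y y y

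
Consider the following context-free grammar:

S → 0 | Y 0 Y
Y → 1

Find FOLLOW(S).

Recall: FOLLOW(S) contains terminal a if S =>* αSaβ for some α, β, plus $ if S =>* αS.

We compute FOLLOW(S) using the standard algorithm.
FOLLOW(S) starts with {$}.
FIRST(S) = {0, 1}
FIRST(Y) = {1}
FOLLOW(S) = {$}
FOLLOW(Y) = {$, 0}
Therefore, FOLLOW(S) = {$}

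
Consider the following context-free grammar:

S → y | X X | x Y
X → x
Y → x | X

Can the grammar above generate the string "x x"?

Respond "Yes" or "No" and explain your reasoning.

Yes - a valid derivation exists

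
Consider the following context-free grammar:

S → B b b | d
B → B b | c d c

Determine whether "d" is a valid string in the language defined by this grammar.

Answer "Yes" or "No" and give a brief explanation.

Yes - a valid derivation exists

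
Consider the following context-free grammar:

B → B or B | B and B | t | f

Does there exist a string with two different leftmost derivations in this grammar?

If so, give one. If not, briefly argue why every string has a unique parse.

Yes - the string 'f or f or f and f or t' has two distinct leftmost derivations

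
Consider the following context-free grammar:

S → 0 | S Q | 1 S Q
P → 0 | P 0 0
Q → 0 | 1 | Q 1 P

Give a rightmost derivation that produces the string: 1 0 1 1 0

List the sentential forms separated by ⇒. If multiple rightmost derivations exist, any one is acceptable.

S ⇒ 1 S Q ⇒ 1 S Q 1 P ⇒ 1 S Q 1 0 ⇒ 1 S 1 1 0 ⇒ 1 0 1 1 0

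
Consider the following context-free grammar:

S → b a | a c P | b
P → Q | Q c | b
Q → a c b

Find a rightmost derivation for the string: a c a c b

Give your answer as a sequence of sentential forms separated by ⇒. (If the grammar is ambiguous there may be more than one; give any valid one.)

S ⇒ a c P ⇒ a c Q ⇒ a c a c b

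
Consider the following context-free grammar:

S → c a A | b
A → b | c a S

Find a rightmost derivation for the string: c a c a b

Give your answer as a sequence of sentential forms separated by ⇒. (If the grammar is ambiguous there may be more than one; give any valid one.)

S ⇒ c a A ⇒ c a c a S ⇒ c a c a b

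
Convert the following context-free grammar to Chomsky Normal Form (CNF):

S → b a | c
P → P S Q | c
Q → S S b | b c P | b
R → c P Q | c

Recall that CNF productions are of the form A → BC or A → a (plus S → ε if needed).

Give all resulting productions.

TB → b; TA → a; S → c; P → c; TC → c; Q → b; R → c; S → TB TA; P → P X0; X0 → S Q; Q → S X1; X1 → S TB; Q → TB X2; X2 → TC P; R → TC X3; X3 → P Q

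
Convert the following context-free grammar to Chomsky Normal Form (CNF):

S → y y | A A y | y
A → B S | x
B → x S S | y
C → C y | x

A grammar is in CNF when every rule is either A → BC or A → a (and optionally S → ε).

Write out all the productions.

TY → y; S → y; A → x; TX → x; B → y; C → x; S → TY TY; S → A X0; X0 → A TY; A → B S; B → TX X1; X1 → S S; C → C TY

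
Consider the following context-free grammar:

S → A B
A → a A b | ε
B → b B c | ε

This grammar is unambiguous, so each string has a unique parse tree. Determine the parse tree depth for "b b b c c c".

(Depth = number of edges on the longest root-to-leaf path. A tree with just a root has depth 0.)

5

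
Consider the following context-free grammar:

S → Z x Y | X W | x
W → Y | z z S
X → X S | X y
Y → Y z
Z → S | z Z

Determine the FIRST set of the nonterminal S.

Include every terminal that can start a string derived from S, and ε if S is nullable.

We compute FIRST(S) using the standard algorithm.
FIRST(S) = {x, z}
FIRST(W) = {z}
FIRST(X) = {}
FIRST(Y) = {}
FIRST(Z) = {x, z}
Therefore, FIRST(S) = {x, z}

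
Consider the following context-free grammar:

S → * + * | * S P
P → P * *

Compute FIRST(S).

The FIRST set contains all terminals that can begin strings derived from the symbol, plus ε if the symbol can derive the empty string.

We compute FIRST(S) using the standard algorithm.
FIRST(P) = {}
FIRST(S) = {*}
Therefore, FIRST(S) = {*}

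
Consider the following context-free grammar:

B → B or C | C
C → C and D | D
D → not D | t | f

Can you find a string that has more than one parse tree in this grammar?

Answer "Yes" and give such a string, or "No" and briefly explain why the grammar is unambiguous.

No - the grammar is unambiguous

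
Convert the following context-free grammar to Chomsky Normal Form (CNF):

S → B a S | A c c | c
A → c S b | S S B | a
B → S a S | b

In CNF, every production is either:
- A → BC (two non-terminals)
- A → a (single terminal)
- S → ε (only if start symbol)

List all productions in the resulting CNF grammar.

TA → a; TC → c; S → c; TB → b; A → a; B → b; S → B X0; X0 → TA S; S → A X1; X1 → TC TC; A → TC X2; X2 → S TB; A → S X3; X3 → S B; B → S X4; X4 → TA S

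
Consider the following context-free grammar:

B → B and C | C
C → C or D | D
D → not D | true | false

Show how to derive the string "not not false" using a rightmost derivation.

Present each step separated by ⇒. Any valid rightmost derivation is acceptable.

B ⇒ C ⇒ D ⇒ not D ⇒ not not D ⇒ not not false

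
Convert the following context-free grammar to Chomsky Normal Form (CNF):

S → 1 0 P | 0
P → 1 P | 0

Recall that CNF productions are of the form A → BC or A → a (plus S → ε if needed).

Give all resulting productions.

T1 → 1; T0 → 0; S → 0; P → 0; S → T1 X0; X0 → T0 P; P → T1 P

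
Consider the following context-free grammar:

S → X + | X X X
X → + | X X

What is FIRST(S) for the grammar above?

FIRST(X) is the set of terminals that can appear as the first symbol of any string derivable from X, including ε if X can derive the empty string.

We compute FIRST(S) using the standard algorithm.
FIRST(S) = {+}
FIRST(X) = {+}
Therefore, FIRST(S) = {+}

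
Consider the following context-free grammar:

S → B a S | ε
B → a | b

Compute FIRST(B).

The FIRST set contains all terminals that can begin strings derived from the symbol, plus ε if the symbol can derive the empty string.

We compute FIRST(B) using the standard algorithm.
FIRST(B) = {a, b}
FIRST(S) = {a, b, ε}
Therefore, FIRST(B) = {a, b}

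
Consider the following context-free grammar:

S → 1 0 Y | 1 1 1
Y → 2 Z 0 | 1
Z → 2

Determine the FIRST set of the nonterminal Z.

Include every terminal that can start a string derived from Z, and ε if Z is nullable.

We compute FIRST(Z) using the standard algorithm.
FIRST(S) = {1}
FIRST(Y) = {1, 2}
FIRST(Z) = {2}
Therefore, FIRST(Z) = {2}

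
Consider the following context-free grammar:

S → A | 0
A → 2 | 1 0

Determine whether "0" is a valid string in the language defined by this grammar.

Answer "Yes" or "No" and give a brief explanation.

Yes - a valid derivation exists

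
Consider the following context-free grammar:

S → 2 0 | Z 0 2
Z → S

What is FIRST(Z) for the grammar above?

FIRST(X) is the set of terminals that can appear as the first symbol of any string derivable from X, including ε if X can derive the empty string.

We compute FIRST(Z) using the standard algorithm.
FIRST(S) = {2}
FIRST(Z) = {2}
Therefore, FIRST(Z) = {2}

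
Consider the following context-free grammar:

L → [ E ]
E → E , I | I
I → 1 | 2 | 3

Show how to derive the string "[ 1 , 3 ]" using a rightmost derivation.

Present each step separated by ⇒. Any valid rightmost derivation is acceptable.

L ⇒ [ E ] ⇒ [ E , I ] ⇒ [ E , 3 ] ⇒ [ I , 3 ] ⇒ [ 1 , 3 ]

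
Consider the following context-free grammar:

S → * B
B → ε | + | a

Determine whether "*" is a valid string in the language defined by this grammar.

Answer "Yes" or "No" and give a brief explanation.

Yes - a valid derivation exists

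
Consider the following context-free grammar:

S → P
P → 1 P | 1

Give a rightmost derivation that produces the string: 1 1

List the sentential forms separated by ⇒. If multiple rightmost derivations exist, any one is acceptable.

S ⇒ P ⇒ 1 P ⇒ 1 1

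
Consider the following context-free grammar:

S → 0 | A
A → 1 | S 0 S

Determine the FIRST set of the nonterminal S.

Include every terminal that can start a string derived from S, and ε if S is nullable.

We compute FIRST(S) using the standard algorithm.
FIRST(A) = {0, 1}
FIRST(S) = {0, 1}
Therefore, FIRST(S) = {0, 1}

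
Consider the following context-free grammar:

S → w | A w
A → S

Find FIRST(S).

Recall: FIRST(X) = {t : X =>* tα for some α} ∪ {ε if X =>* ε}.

We compute FIRST(S) using the standard algorithm.
FIRST(A) = {w}
FIRST(S) = {w}
Therefore, FIRST(S) = {w}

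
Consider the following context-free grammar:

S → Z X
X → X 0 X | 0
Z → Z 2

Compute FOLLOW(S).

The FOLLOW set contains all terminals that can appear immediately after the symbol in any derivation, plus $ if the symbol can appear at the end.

We compute FOLLOW(S) using the standard algorithm.
FOLLOW(S) starts with {$}.
FIRST(S) = {}
FIRST(X) = {0}
FIRST(Z) = {}
FOLLOW(S) = {$}
FOLLOW(X) = {$, 0}
FOLLOW(Z) = {0, 2}
Therefore, FOLLOW(S) = {$}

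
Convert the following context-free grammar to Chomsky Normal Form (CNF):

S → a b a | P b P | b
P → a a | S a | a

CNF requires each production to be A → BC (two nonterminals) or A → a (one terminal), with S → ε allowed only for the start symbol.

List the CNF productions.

TA → a; TB → b; S → b; P → a; S → TA X0; X0 → TB TA; S → P X1; X1 → TB P; P → TA TA; P → S TA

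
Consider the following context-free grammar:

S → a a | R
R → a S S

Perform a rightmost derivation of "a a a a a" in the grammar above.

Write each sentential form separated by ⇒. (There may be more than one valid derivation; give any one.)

S ⇒ R ⇒ a S S ⇒ a S a a ⇒ a a a a a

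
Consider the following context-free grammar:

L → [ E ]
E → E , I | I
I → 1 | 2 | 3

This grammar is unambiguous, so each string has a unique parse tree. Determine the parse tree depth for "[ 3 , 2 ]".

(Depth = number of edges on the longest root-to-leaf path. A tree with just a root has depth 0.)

4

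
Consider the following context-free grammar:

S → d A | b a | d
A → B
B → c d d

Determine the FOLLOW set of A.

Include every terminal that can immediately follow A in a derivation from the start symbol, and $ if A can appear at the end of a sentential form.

We compute FOLLOW(A) using the standard algorithm.
FOLLOW(S) starts with {$}.
FIRST(A) = {c}
FIRST(B) = {c}
FIRST(S) = {b, d}
FOLLOW(A) = {$}
FOLLOW(B) = {$}
FOLLOW(S) = {$}
Therefore, FOLLOW(A) = {$}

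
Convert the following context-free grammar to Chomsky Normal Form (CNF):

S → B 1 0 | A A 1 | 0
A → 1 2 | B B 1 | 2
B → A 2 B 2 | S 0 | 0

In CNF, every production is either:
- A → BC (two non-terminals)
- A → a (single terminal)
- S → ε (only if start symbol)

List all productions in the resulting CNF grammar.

T1 → 1; T0 → 0; S → 0; T2 → 2; A → 2; B → 0; S → B X0; X0 → T1 T0; S → A X1; X1 → A T1; A → T1 T2; A → B X2; X2 → B T1; B → A X3; X3 → T2 X4; X4 → B T2; B → S T0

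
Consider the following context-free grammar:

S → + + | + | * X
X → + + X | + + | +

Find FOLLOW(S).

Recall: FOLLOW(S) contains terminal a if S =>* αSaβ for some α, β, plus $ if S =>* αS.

We compute FOLLOW(S) using the standard algorithm.
FOLLOW(S) starts with {$}.
FIRST(S) = {*, +}
FIRST(X) = {+}
FOLLOW(S) = {$}
FOLLOW(X) = {$}
Therefore, FOLLOW(S) = {$}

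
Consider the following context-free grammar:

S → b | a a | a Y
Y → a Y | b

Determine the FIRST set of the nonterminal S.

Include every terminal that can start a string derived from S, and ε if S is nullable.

We compute FIRST(S) using the standard algorithm.
FIRST(S) = {a, b}
FIRST(Y) = {a, b}
Therefore, FIRST(S) = {a, b}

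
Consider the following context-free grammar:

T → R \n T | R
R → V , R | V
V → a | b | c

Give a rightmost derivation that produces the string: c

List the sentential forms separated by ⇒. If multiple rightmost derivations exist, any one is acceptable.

T ⇒ R ⇒ V ⇒ c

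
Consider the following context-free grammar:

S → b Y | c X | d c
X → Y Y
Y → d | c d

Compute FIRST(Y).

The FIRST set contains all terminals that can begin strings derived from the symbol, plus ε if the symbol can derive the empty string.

We compute FIRST(Y) using the standard algorithm.
FIRST(S) = {b, c, d}
FIRST(X) = {c, d}
FIRST(Y) = {c, d}
Therefore, FIRST(Y) = {c, d}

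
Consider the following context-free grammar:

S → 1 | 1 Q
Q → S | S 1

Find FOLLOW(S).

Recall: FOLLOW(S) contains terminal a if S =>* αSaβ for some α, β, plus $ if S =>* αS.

We compute FOLLOW(S) using the standard algorithm.
FOLLOW(S) starts with {$}.
FIRST(Q) = {1}
FIRST(S) = {1}
FOLLOW(Q) = {$, 1}
FOLLOW(S) = {$, 1}
Therefore, FOLLOW(S) = {$, 1}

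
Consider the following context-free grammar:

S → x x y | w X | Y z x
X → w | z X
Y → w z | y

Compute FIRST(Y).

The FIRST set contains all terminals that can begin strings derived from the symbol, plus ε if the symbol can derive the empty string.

We compute FIRST(Y) using the standard algorithm.
FIRST(S) = {w, x, y}
FIRST(X) = {w, z}
FIRST(Y) = {w, y}
Therefore, FIRST(Y) = {w, y}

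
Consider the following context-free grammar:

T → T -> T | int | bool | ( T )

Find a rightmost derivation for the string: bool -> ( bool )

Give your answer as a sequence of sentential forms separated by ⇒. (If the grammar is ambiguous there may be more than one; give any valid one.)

T ⇒ T -> T ⇒ T -> ( T ) ⇒ T -> ( bool ) ⇒ bool -> ( bool )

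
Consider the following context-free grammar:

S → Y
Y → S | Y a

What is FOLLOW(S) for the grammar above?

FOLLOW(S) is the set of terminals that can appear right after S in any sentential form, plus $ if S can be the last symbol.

We compute FOLLOW(S) using the standard algorithm.
FOLLOW(S) starts with {$}.
FIRST(S) = {}
FIRST(Y) = {}
FOLLOW(S) = {$, a}
FOLLOW(Y) = {$, a}
Therefore, FOLLOW(S) = {$, a}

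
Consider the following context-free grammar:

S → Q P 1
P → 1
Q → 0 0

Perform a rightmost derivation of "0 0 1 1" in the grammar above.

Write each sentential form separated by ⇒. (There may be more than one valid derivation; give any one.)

S ⇒ Q P 1 ⇒ Q 1 1 ⇒ 0 0 1 1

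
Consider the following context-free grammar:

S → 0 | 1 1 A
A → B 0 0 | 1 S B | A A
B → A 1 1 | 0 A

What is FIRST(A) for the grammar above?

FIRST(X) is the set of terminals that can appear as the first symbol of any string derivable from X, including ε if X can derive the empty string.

We compute FIRST(A) using the standard algorithm.
FIRST(A) = {0, 1}
FIRST(B) = {0, 1}
FIRST(S) = {0, 1}
Therefore, FIRST(A) = {0, 1}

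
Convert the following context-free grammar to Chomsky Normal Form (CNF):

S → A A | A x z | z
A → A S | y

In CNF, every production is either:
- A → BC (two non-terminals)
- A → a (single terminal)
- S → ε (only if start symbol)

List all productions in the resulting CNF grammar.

TX → x; TZ → z; S → z; A → y; S → A A; S → A X0; X0 → TX TZ; A → A S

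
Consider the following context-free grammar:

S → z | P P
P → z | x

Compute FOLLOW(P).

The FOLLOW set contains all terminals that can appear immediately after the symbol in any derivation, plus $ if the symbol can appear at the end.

We compute FOLLOW(P) using the standard algorithm.
FOLLOW(S) starts with {$}.
FIRST(P) = {x, z}
FIRST(S) = {x, z}
FOLLOW(P) = {$, x, z}
FOLLOW(S) = {$}
Therefore, FOLLOW(P) = {$, x, z}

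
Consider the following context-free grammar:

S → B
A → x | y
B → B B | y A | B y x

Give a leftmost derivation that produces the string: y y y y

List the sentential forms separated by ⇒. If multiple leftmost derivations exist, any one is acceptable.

S ⇒ B ⇒ B B ⇒ y A B ⇒ y y B ⇒ y y y A ⇒ y y y y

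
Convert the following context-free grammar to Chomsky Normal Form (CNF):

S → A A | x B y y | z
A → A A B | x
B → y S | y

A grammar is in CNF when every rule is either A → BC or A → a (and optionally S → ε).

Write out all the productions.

TX → x; TY → y; S → z; A → x; B → y; S → A A; S → TX X0; X0 → B X1; X1 → TY TY; A → A X2; X2 → A B; B → TY S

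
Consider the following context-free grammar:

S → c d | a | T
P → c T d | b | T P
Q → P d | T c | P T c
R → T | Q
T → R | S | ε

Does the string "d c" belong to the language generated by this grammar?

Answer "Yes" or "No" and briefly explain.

No - no valid derivation exists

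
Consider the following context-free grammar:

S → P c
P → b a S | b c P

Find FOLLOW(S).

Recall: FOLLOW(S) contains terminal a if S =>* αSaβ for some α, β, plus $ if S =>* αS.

We compute FOLLOW(S) using the standard algorithm.
FOLLOW(S) starts with {$}.
FIRST(P) = {b}
FIRST(S) = {b}
FOLLOW(P) = {c}
FOLLOW(S) = {$, c}
Therefore, FOLLOW(S) = {$, c}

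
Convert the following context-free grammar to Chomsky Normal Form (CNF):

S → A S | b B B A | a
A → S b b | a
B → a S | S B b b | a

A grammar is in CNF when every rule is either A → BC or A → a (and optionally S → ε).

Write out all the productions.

TB → b; S → a; A → a; TA → a; B → a; S → A S; S → TB X0; X0 → B X1; X1 → B A; A → S X2; X2 → TB TB; B → TA S; B → S X3; X3 → B X4; X4 → TB TB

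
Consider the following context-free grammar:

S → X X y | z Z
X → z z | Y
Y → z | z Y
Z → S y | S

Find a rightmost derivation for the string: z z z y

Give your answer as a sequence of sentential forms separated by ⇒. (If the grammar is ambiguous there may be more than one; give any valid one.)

S ⇒ X X y ⇒ X z z y ⇒ Y z z y ⇒ z z z y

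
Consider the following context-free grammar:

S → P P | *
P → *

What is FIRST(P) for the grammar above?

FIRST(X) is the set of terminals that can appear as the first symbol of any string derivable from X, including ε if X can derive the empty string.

We compute FIRST(P) using the standard algorithm.
FIRST(P) = {*}
FIRST(S) = {*}
Therefore, FIRST(P) = {*}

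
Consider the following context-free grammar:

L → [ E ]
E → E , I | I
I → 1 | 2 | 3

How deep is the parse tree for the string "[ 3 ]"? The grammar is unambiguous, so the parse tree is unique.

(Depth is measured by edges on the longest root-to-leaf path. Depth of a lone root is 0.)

3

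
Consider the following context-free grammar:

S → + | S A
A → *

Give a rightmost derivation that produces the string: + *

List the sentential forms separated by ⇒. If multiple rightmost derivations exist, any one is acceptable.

S ⇒ S A ⇒ S * ⇒ + *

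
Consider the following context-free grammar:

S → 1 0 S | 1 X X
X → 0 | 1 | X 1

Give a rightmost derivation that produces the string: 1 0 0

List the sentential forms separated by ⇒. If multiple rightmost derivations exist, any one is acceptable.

S ⇒ 1 X X ⇒ 1 X 0 ⇒ 1 0 0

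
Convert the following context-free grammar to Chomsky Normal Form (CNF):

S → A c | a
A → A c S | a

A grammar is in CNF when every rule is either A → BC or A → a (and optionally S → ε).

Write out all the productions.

TC → c; S → a; A → a; S → A TC; A → A X0; X0 → TC S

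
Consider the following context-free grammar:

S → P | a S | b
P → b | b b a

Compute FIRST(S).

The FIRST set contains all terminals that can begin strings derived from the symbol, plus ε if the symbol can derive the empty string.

We compute FIRST(S) using the standard algorithm.
FIRST(P) = {b}
FIRST(S) = {a, b}
Therefore, FIRST(S) = {a, b}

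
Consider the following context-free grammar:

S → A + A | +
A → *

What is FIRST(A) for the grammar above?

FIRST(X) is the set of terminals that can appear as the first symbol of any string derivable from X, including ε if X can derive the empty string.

We compute FIRST(A) using the standard algorithm.
FIRST(A) = {*}
FIRST(S) = {*, +}
Therefore, FIRST(A) = {*}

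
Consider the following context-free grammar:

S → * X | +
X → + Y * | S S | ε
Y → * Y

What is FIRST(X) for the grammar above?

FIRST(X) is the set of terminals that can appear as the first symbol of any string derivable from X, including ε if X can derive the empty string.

We compute FIRST(X) using the standard algorithm.
FIRST(S) = {*, +}
FIRST(X) = {*, +, ε}
FIRST(Y) = {*}
Therefore, FIRST(X) = {*, +, ε}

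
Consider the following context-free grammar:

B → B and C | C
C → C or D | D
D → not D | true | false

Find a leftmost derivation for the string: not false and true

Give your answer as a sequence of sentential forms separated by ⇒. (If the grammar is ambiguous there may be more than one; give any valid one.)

B ⇒ B and C ⇒ C and C ⇒ D and C ⇒ not D and C ⇒ not false and C ⇒ not false and D ⇒ not false and true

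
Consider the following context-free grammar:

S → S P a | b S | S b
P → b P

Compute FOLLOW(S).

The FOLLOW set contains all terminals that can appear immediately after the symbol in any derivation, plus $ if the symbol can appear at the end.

We compute FOLLOW(S) using the standard algorithm.
FOLLOW(S) starts with {$}.
FIRST(P) = {b}
FIRST(S) = {b}
FOLLOW(P) = {a}
FOLLOW(S) = {$, b}
Therefore, FOLLOW(S) = {$, b}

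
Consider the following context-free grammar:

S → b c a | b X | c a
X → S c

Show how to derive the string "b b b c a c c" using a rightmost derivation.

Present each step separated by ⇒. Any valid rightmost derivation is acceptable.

S ⇒ b X ⇒ b S c ⇒ b b X c ⇒ b b S c c ⇒ b b b c a c c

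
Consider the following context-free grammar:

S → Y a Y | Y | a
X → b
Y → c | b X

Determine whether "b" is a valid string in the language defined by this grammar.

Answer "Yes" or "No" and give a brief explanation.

No - no valid derivation exists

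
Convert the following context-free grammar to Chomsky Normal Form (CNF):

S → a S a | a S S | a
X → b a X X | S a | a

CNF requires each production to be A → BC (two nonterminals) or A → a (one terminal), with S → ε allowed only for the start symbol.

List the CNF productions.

TA → a; S → a; TB → b; X → a; S → TA X0; X0 → S TA; S → TA X1; X1 → S S; X → TB X2; X2 → TA X3; X3 → X X; X → S TA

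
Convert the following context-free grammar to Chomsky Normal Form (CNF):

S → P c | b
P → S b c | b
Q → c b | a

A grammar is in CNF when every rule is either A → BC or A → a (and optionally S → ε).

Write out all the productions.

TC → c; S → b; TB → b; P → b; Q → a; S → P TC; P → S X0; X0 → TB TC; Q → TC TB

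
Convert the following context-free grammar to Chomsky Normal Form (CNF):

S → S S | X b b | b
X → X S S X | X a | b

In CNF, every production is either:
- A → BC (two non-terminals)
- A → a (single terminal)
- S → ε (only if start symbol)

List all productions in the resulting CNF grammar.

TB → b; S → b; TA → a; X → b; S → S S; S → X X0; X0 → TB TB; X → X X1; X1 → S X2; X2 → S X; X → X TA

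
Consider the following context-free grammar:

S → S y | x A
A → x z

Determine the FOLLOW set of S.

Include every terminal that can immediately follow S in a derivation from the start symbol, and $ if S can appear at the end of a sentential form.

We compute FOLLOW(S) using the standard algorithm.
FOLLOW(S) starts with {$}.
FIRST(A) = {x}
FIRST(S) = {x}
FOLLOW(A) = {$, y}
FOLLOW(S) = {$, y}
Therefore, FOLLOW(S) = {$, y}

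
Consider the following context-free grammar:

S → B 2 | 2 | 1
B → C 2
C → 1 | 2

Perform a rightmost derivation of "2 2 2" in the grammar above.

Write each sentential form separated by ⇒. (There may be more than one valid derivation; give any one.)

S ⇒ B 2 ⇒ C 2 2 ⇒ 2 2 2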